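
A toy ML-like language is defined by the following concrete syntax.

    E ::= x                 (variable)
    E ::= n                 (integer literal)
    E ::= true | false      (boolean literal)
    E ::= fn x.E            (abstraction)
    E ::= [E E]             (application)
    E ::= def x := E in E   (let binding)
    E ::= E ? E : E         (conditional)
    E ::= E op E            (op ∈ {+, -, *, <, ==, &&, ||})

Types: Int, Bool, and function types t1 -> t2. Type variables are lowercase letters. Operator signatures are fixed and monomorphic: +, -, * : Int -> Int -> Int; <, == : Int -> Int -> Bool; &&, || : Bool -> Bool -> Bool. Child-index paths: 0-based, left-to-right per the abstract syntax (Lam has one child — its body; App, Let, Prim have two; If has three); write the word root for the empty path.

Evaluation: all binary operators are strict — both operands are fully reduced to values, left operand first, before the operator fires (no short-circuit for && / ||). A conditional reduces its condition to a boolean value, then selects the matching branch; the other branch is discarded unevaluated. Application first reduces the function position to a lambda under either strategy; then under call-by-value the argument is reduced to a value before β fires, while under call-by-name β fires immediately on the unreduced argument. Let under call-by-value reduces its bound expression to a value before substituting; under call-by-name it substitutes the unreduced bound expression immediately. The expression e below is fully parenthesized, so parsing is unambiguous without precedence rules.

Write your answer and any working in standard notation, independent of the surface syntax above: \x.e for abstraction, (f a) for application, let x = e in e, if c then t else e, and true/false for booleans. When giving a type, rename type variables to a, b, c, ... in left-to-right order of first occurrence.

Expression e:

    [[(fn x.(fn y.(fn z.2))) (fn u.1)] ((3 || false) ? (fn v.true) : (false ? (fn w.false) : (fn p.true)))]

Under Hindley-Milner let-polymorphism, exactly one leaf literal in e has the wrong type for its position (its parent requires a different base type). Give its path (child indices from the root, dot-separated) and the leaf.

Answer: 1.0.0 : 3

Trace:
\z._ : c -> Int
\y._ : b -> c -> Int
\x._ : a -> b -> c -> Int
\u._ : d -> Int
  unify a -> b -> c -> Int ~ (d -> Int) -> e
  unify a ~ d -> Int
  unify b -> c -> Int ~ e
_ _ : b -> c -> Int
  unify Int ~ Bool
  FAIL: mismatch Int ~ Bool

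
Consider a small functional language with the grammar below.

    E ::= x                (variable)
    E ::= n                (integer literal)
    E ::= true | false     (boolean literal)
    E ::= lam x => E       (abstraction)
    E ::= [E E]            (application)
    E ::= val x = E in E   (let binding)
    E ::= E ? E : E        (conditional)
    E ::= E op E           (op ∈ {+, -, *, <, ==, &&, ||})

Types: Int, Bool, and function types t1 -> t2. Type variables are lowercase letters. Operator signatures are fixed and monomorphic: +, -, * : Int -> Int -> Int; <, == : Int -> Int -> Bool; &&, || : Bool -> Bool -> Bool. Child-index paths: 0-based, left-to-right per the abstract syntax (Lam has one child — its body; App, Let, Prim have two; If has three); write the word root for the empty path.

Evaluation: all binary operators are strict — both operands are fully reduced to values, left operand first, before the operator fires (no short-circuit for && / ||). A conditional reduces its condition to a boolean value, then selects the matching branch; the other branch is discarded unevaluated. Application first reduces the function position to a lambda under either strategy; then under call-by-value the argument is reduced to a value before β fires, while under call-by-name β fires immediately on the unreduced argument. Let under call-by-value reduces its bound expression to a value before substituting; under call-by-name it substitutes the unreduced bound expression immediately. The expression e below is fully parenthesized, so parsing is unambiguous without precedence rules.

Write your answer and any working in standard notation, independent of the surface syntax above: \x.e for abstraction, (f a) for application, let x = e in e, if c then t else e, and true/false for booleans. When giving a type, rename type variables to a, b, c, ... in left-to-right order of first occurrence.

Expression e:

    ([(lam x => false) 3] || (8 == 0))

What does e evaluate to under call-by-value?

Working:
step 0: (((\x.false) 3) || (8 == 0))
step 1: [beta@0] (false || (8 == 0))
step 2: [delta@1] (false || false)
step 3: [delta@root] false

Answer: false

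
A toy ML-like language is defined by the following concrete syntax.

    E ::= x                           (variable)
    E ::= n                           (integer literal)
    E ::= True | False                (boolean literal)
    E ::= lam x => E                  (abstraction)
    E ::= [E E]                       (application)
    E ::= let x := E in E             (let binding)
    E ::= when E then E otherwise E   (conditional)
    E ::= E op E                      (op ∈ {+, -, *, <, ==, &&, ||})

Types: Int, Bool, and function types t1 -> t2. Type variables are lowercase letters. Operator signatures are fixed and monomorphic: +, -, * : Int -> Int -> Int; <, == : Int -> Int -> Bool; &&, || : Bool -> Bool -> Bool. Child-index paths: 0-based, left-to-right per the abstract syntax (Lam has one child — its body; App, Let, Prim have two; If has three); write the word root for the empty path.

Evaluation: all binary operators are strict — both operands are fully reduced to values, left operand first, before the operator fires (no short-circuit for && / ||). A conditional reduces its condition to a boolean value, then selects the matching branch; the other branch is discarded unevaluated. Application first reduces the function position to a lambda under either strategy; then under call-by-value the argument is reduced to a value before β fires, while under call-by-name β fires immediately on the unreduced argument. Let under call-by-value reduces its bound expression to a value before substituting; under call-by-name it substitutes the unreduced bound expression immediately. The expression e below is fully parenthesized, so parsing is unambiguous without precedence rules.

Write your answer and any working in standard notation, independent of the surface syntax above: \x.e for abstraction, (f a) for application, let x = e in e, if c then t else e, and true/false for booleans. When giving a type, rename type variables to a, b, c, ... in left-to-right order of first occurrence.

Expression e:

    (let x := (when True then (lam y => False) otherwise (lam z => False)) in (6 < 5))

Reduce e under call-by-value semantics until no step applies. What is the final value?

Derivation:
step 0: (let x = (if true then (\y.false) else (\z.false)) in (6 < 5))
step 1: [if@0] (let x = (\y.false) in (6 < 5))
step 2: [let@root] (6 < 5)
step 3: [delta@root] false

Answer: false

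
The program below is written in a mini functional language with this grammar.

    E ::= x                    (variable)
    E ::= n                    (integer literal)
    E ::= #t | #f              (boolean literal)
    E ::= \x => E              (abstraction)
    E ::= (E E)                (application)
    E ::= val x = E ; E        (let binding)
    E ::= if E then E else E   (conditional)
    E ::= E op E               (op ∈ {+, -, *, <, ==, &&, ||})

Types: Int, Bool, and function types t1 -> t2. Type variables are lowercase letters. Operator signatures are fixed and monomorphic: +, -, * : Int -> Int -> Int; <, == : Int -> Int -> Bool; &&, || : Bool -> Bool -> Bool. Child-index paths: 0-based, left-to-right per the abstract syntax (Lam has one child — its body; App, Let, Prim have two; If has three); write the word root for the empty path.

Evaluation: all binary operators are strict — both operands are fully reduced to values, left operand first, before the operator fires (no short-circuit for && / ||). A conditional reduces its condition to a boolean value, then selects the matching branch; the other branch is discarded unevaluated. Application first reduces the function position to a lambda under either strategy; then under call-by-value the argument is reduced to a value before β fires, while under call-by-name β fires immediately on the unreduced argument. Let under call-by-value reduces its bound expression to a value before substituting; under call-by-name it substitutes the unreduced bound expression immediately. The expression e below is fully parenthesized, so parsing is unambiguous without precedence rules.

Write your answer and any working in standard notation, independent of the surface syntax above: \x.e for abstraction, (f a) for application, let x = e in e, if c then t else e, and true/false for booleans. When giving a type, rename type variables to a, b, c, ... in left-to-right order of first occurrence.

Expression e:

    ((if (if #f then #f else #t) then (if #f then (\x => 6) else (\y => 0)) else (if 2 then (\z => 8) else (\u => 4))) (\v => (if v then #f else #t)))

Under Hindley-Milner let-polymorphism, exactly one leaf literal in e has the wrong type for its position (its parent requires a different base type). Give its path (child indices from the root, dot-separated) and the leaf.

Answer: 0.2.0 : 2

Working:
  unify Bool ~ Bool
  unify Bool ~ Bool
  unify Bool ~ Bool
  unify Bool ~ Bool
\x._ : a -> Int
\y._ : b -> Int
  unify a -> Int ~ b -> Int
  unify a ~ b
  unify Int ~ Int
  unify Int ~ Bool
  FAIL: mismatch Int ~ Bool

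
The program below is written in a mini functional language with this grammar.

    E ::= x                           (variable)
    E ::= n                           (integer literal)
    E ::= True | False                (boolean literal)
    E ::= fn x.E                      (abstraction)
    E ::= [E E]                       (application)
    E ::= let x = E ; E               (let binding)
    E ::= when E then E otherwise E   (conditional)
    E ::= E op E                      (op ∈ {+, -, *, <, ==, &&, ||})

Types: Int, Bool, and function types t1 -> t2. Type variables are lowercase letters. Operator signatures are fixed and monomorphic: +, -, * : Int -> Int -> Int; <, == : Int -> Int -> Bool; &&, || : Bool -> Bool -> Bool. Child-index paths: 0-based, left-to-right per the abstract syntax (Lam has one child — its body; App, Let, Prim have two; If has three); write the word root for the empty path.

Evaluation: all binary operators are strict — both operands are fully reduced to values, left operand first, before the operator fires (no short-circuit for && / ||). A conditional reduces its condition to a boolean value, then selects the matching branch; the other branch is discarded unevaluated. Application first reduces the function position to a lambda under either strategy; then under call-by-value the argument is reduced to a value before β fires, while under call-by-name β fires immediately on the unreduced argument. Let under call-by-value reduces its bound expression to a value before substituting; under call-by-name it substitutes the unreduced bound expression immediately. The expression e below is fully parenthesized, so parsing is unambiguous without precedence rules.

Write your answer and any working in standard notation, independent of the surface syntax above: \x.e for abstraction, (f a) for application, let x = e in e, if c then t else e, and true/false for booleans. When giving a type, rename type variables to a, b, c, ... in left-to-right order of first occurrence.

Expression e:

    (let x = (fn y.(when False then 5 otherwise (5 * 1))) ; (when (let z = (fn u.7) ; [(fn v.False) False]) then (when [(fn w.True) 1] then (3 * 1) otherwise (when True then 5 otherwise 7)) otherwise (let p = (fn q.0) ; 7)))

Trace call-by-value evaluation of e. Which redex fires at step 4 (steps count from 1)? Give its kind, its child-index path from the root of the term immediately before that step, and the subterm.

Trace:
step 0: (let x = (\y.(if false then 5 else (5 * 1))) in (if (let z = (\u.7) in ((\v.false) false)) then (if ((\w.true) 1) then (3 * 1) else (if true then 5 else 7)) else (let p = (\q.0) in 7)))
step 1: [let@root] (if (let z = (\u.7) in ((\v.false) false)) then (if ((\w.true) 1) then (3 * 1) else (if true then 5 else 7)) else (let p = (\q.0) in 7))
step 2: [let@0] (if ((\v.false) false) then (if ((\w.true) 1) then (3 * 1) else (if true then 5 else 7)) else (let p = (\q.0) in 7))
step 3: [beta@0] (if false then (if ((\w.true) 1) then (3 * 1) else (if true then 5 else 7)) else (let p = (\q.0) in 7))
step 4: [if@root] (let p = (\q.0) in 7)

Answer: if at root : (if false then (if ((\w.true) 1) then (3 * 1) else (if true then 5 else 7)) else (let p = (\q.0) in 7))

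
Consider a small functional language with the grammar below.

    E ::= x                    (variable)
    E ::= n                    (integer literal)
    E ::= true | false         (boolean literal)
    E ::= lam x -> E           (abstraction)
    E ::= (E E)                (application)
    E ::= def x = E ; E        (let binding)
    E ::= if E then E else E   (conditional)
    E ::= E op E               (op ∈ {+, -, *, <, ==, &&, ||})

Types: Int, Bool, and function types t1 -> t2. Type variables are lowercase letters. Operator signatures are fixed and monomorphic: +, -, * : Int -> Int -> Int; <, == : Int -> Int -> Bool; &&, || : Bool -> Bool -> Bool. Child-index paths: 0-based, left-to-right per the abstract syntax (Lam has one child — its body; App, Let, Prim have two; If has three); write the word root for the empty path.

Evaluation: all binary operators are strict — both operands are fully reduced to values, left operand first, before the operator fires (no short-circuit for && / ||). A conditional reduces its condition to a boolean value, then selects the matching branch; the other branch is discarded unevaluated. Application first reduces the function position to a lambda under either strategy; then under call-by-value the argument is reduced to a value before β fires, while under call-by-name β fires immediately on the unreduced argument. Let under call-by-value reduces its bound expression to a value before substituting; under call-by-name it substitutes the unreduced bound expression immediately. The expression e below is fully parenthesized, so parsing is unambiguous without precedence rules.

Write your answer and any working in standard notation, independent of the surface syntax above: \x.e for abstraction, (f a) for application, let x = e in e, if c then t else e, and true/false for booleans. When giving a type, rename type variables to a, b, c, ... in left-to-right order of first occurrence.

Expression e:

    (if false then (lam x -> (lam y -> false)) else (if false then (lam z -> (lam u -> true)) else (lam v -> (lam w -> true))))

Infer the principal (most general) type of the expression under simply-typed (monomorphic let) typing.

Derivation:
  unify Bool ~ Bool
\y._ : b -> Bool
\x._ : a -> b -> Bool
  unify Bool ~ Bool
\u._ : d -> Bool
\z._ : c -> d -> Bool
\w._ : f -> Bool
\v._ : e -> f -> Bool
  unify c -> d -> Bool ~ e -> f -> Bool
  unify c ~ e
  unify d -> Bool ~ f -> Bool
  unify d ~ f
  unify Bool ~ Bool
  unify a -> b -> Bool ~ e -> f -> Bool
  unify a ~ e
  unify b -> Bool ~ f -> Bool
  unify b ~ f
  unify Bool ~ Bool

Answer: a -> b -> Bool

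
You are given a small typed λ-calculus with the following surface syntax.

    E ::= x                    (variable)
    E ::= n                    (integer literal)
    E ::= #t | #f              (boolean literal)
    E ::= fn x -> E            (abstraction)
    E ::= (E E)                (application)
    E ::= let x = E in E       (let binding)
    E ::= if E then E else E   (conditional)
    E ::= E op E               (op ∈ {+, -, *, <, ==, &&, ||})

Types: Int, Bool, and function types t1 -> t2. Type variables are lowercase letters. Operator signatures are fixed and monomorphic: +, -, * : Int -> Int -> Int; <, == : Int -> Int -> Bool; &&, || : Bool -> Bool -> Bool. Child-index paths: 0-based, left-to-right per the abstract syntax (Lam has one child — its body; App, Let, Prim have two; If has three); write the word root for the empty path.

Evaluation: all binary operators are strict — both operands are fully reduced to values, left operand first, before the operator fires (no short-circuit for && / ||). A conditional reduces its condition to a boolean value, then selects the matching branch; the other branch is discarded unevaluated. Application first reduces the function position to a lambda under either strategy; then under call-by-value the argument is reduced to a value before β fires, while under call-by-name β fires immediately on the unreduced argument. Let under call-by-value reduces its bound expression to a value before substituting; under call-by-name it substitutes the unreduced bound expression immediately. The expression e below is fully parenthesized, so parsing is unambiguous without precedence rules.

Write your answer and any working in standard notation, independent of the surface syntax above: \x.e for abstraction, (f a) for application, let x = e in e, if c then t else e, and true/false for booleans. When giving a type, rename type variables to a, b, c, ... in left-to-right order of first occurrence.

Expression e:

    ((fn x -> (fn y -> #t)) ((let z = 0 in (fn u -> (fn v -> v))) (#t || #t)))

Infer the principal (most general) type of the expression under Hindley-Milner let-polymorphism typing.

Derivation:
\y._ : b -> Bool
\x._ : a -> b -> Bool
let z : Int
v : d
\v._ : d -> d
\u._ : c -> d -> d
  unify Bool ~ Bool
  unify Bool ~ Bool
  unify c -> d -> d ~ Bool -> e
  unify c ~ Bool
  unify d -> d ~ e
_ _ : d -> d
  unify a -> b -> Bool ~ (d -> d) -> f
  unify a ~ d -> d
  unify b -> Bool ~ f
_ _ : b -> Bool

Answer: a -> Bool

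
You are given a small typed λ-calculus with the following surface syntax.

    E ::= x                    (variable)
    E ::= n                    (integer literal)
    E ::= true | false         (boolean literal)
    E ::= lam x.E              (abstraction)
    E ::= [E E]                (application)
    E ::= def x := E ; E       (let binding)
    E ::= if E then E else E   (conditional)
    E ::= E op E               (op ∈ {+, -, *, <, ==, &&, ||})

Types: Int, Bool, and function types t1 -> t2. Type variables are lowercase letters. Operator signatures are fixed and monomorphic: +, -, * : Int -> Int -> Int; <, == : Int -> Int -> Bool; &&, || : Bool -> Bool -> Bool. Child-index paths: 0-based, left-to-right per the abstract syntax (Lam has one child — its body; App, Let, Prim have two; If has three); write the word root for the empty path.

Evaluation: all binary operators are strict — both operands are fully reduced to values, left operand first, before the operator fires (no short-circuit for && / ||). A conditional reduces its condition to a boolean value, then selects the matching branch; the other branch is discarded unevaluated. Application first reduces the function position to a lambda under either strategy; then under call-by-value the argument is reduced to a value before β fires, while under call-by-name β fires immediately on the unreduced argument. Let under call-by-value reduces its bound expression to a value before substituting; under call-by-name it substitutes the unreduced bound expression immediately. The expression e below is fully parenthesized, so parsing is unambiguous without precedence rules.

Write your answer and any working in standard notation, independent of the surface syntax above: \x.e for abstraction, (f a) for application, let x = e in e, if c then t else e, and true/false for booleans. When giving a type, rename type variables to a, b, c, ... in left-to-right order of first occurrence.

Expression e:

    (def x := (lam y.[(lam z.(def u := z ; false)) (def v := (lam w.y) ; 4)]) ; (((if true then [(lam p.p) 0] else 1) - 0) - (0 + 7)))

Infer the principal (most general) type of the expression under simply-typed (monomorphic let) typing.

Answer: Int

Working:
z : b
let u : b
\z._ : b -> Bool
y : a
\w._ : c -> a
let v : c -> a
  unify b -> Bool ~ Int -> d
  unify b ~ Int
  unify Bool ~ d
_ _ : Bool
\y._ : a -> Bool
let x : a -> Bool
  unify Bool ~ Bool
p : e
\p._ : e -> e
  unify e -> e ~ Int -> f
  unify e ~ Int
  unify Int ~ f
_ _ : Int
  unify Int ~ Int
  unify Int ~ Int
  unify Int ~ Int
  unify Int ~ Int
  unify Int ~ Int
  unify Int ~ Int
  unify Int ~ Int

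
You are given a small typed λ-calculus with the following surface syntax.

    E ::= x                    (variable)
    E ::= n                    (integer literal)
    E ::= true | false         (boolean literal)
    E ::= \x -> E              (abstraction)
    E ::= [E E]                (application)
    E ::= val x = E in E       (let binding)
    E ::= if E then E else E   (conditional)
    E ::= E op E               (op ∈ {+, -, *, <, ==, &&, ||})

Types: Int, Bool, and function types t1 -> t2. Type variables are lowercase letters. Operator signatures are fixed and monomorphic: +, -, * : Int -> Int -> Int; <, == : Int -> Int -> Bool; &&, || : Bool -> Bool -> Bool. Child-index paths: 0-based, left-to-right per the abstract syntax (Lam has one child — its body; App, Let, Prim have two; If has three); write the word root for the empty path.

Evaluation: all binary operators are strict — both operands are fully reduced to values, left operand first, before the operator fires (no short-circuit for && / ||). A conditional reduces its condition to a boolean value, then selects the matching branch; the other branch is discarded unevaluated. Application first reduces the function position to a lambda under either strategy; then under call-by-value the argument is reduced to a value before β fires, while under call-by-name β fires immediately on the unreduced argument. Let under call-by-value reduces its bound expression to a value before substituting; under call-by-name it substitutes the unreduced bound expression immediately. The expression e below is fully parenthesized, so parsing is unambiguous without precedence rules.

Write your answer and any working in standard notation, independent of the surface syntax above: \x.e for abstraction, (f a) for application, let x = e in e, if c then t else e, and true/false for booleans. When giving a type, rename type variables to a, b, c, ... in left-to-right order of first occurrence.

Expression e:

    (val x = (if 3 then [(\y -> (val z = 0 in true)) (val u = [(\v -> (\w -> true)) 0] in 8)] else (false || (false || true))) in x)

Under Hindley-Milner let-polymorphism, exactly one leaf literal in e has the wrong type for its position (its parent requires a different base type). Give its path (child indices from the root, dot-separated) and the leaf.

Derivation:
  unify Int ~ Bool
  FAIL: mismatch Int ~ Bool

Answer: 0.0 : 3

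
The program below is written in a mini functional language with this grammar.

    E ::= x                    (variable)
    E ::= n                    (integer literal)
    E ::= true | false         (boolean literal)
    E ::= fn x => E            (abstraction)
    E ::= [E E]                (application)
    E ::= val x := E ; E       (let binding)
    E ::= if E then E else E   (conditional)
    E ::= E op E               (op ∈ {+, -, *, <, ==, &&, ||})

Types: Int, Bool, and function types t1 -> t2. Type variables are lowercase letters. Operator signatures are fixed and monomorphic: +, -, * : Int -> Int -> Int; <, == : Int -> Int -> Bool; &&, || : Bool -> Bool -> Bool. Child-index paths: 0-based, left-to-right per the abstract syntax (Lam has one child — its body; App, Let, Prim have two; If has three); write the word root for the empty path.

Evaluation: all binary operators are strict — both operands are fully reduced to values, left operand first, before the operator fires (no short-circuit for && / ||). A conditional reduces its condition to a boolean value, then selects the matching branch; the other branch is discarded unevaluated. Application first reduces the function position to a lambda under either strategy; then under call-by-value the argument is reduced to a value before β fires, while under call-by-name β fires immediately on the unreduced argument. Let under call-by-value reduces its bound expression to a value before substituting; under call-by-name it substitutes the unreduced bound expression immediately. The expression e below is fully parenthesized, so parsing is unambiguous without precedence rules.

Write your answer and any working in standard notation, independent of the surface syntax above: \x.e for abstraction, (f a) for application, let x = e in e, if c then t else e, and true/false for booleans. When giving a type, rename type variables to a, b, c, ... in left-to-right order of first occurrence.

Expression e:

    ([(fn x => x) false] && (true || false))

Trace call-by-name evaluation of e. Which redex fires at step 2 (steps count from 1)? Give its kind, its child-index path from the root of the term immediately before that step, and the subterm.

Answer: delta at 1 : (true || false)

Working:
step 0: (((\x.x) false) && (true || false))
step 1: [beta@0] (false && (true || false))
step 2: [delta@1] (false && true)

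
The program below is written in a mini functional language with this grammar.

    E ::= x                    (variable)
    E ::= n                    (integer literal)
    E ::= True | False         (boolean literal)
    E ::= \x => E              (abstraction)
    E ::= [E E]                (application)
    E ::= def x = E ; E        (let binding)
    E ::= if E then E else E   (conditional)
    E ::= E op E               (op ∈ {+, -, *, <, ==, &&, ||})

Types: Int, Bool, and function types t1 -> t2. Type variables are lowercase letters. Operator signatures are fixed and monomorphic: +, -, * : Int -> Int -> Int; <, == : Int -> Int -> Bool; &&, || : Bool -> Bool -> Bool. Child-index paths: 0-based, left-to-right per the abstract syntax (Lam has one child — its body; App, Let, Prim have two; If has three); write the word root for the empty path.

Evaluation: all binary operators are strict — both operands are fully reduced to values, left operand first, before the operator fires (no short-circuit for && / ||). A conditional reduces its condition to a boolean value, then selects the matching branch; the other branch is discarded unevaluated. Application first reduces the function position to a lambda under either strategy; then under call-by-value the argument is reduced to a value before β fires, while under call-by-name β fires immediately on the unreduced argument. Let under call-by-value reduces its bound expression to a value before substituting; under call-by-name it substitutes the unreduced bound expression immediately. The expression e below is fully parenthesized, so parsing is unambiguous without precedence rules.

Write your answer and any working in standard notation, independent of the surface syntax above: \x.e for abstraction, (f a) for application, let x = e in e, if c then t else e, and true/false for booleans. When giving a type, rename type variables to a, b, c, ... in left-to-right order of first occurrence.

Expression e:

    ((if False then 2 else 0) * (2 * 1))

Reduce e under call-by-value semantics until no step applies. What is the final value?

Answer: 0

Working:
step 0: ((if false then 2 else 0) * (2 * 1))
step 1: [if@0] (0 * (2 * 1))
step 2: [delta@1] (0 * 2)
step 3: [delta@root] 0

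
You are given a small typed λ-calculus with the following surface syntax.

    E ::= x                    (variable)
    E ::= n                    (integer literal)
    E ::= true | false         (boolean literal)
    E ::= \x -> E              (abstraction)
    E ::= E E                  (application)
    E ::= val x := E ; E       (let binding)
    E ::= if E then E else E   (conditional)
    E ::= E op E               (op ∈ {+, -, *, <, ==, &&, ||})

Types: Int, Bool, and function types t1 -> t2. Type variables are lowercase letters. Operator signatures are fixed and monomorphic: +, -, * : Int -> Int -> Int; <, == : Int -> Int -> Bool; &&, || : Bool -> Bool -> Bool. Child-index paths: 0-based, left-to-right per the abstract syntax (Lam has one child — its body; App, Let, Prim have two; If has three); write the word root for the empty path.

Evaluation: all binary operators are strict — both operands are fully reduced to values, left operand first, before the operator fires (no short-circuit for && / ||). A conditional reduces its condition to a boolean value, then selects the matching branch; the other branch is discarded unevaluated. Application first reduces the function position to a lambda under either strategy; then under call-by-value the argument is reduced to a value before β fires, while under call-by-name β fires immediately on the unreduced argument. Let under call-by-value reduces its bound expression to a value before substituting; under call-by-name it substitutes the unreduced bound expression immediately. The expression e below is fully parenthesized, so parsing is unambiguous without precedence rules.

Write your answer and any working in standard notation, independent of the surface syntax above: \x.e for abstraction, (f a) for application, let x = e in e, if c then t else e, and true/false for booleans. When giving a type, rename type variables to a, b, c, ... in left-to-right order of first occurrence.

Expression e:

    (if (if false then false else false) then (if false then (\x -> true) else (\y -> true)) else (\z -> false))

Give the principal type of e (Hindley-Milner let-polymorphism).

Answer: a -> Bool

Trace:
  unify Bool ~ Bool
  unify Bool ~ Bool
  unify Bool ~ Bool
  unify Bool ~ Bool
\x._ : a -> Bool
\y._ : b -> Bool
  unify a -> Bool ~ b -> Bool
  unify a ~ b
  unify Bool ~ Bool
\z._ : c -> Bool
  unify b -> Bool ~ c -> Bool
  unify b ~ c
  unify Bool ~ Bool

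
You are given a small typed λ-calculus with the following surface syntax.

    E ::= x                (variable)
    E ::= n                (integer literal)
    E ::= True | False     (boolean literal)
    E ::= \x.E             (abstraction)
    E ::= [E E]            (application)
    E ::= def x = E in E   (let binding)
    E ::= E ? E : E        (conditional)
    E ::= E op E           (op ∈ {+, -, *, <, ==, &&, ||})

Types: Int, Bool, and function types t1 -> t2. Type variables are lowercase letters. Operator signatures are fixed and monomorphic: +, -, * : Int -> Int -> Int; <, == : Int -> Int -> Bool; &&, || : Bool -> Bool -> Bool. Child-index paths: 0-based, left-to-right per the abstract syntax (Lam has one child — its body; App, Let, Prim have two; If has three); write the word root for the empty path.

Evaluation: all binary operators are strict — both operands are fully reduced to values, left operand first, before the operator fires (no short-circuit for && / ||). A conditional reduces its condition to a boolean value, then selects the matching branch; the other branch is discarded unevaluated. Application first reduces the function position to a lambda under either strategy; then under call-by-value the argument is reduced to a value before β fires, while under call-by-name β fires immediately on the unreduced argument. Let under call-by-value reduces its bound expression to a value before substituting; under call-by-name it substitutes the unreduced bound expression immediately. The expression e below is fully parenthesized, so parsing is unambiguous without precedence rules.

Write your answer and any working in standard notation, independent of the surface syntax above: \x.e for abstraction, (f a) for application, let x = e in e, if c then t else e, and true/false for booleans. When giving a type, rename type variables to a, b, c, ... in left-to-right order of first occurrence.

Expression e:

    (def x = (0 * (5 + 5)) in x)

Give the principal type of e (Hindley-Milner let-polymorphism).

Working:
  unify Int ~ Int
  unify Int ~ Int
  unify Int ~ Int
  unify Int ~ Int
let x : Int
x : Int

Answer: Int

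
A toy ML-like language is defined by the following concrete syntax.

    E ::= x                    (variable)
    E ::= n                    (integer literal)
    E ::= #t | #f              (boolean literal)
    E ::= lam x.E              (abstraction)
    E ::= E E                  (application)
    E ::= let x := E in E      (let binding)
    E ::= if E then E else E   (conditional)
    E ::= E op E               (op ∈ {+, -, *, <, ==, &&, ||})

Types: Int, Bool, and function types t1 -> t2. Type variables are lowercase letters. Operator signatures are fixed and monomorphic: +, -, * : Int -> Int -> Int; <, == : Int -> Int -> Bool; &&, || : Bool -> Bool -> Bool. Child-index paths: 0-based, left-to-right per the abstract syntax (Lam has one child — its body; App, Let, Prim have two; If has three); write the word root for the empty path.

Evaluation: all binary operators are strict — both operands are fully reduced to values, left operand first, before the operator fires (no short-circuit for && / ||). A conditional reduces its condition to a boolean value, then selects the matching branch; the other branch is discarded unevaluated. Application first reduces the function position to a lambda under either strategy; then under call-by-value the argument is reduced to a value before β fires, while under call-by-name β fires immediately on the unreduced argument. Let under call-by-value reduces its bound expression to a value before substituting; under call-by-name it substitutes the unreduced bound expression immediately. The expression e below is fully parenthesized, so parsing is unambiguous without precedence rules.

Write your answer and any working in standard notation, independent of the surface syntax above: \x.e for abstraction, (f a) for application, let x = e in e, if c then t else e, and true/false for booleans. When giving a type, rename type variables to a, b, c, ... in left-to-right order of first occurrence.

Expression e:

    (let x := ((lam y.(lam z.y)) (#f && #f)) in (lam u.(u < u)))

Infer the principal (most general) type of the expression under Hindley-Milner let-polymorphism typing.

Derivation:
y : a
\z._ : b -> a
\y._ : a -> b -> a
  unify Bool ~ Bool
  unify Bool ~ Bool
  unify a -> b -> a ~ Bool -> c
  unify a ~ Bool
  unify b -> Bool ~ c
_ _ : b -> Bool
let x : forall. b -> Bool
u : d
  unify d ~ Int
u : Int
  unify Int ~ Int
\u._ : Int -> Bool

Answer: Int -> Bool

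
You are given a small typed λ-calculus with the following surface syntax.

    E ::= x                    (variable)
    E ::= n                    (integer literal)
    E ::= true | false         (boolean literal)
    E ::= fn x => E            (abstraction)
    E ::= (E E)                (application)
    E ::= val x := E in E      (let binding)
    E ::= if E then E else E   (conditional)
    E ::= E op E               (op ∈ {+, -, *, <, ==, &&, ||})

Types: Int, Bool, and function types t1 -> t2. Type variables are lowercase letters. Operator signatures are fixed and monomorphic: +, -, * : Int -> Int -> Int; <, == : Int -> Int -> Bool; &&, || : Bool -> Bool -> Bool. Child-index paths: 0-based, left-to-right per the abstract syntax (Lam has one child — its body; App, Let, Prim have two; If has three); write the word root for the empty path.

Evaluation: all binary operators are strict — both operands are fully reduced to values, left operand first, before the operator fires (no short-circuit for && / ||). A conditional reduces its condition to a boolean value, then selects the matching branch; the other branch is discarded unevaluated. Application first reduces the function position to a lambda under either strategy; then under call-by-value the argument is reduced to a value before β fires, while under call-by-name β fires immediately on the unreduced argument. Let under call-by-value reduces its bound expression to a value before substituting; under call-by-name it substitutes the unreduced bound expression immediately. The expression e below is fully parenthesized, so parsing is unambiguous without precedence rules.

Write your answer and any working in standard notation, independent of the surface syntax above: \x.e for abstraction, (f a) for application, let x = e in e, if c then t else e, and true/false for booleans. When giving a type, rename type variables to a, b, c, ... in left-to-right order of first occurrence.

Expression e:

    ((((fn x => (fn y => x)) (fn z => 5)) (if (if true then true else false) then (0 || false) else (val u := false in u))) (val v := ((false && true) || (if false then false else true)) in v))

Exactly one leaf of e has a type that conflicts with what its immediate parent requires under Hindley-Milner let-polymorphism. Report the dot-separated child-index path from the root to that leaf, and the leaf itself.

Answer: 0.1.1.0 : 0

Working:
x : a
\y._ : b -> a
\x._ : a -> b -> a
\z._ : c -> Int
  unify a -> b -> a ~ (c -> Int) -> d
  unify a ~ c -> Int
  unify b -> c -> Int ~ d
_ _ : b -> c -> Int
  unify Bool ~ Bool
  unify Bool ~ Bool
  unify Bool ~ Bool
  unify Int ~ Bool
  FAIL: mismatch Int ~ Bool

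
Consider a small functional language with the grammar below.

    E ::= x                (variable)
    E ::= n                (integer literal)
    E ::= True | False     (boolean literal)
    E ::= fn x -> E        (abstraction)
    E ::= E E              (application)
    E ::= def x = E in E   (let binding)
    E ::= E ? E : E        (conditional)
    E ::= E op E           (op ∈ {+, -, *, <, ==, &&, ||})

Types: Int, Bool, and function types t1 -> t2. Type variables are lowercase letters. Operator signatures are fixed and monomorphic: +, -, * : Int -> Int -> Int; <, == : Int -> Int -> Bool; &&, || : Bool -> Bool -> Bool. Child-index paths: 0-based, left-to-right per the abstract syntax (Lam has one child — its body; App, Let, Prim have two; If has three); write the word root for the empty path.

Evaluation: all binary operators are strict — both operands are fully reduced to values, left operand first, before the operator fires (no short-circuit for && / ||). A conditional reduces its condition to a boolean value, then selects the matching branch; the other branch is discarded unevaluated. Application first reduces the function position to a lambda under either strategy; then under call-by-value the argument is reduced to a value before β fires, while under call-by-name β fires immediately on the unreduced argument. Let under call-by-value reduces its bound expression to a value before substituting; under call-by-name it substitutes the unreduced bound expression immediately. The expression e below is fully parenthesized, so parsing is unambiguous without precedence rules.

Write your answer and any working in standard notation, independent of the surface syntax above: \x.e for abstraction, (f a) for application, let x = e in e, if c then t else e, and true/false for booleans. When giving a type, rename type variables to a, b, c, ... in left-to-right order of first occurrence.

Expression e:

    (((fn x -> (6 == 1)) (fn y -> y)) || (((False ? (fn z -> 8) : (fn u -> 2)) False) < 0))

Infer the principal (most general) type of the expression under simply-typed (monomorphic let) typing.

Answer: Bool

Derivation:
  unify Int ~ Int
  unify Int ~ Int
\x._ : a -> Bool
y : b
\y._ : b -> b
  unify a -> Bool ~ (b -> b) -> c
  unify a ~ b -> b
  unify Bool ~ c
_ _ : Bool
  unify Bool ~ Bool
  unify Bool ~ Bool
\z._ : d -> Int
\u._ : e -> Int
  unify d -> Int ~ e -> Int
  unify d ~ e
  unify Int ~ Int
  unify e -> Int ~ Bool -> f
  unify e ~ Bool
  unify Int ~ f
_ _ : Int
  unify Int ~ Int
  unify Int ~ Int
  unify Bool ~ Bool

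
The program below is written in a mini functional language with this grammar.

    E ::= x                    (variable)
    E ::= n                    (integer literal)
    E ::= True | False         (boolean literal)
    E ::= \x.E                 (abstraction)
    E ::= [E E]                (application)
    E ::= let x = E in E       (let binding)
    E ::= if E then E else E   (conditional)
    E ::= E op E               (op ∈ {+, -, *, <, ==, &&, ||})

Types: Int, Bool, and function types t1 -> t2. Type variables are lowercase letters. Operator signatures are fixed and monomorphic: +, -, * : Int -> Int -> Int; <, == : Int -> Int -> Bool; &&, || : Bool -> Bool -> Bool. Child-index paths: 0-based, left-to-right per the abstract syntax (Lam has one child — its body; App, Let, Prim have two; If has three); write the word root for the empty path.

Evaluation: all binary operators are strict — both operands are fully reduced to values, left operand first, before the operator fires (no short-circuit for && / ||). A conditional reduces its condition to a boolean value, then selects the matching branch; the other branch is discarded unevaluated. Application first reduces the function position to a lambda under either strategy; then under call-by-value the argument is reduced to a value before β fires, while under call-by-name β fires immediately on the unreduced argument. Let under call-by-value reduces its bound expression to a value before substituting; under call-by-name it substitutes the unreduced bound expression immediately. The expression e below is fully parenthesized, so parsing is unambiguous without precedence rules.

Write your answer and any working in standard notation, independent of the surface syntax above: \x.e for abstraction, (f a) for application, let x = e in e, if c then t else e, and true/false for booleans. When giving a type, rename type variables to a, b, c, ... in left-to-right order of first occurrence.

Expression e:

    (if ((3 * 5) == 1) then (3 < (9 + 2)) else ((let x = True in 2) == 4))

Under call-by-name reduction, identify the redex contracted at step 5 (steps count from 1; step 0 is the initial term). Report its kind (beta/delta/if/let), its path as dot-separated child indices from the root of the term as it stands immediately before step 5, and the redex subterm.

Answer: delta at root : (2 == 4)

Working:
step 0: (if ((3 * 5) == 1) then (3 < (9 + 2)) else ((let x = true in 2) == 4))
step 1: [delta@0.0] (if (15 == 1) then (3 < (9 + 2)) else ((let x = true in 2) == 4))
step 2: [delta@0] (if false then (3 < (9 + 2)) else ((let x = true in 2) == 4))
step 3: [if@root] ((let x = true in 2) == 4)
step 4: [let@0] (2 == 4)
step 5: [delta@root] false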